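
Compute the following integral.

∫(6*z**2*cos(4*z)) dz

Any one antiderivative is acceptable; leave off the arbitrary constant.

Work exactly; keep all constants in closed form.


Answer: 3*z**2*sin(4*z)/2 + 3*z*cos(4*z)/4 - 3*sin(4*z)/16.


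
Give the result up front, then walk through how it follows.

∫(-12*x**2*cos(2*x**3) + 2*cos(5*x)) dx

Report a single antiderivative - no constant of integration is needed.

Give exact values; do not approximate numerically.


The answer is 2*sin(5*x)/5 - 2*sin(2*x**3).
Step 1. Rewrite: now ∫(-12*x**2*cos(2*x**3)) dx + ∫(2*cos(5*x)) dx.
Step 2. Substitute u = x**3, turning ∫(-12*x**2*cos(2*x**3)) dx into ∫(-4*cos(2*u)) du: now ∫(-4*cos(2*u)) du + ∫(2*cos(5*x)) dx.
Step 3. Evaluate the standard form: now -2*sin(2*u) + ∫(2*cos(5*x)) dx.
Step 4. Substitute back u = x**3: now -2*sin(2*x**3) + ∫(2*cos(5*x)) dx.
Step 5. Evaluate the standard form: now 2*sin(5*x)/5 - 2*sin(2*x**3).
Answer: 2*sin(5*x)/5 - 2*sin(2*x**3).


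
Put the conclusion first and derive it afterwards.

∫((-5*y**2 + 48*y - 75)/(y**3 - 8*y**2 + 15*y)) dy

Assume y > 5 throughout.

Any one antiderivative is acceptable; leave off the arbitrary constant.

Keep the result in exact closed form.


The answer is -5*log(y) + 4*log(y - 5) - 4*log(y - 3).
Step 1. Decompose ∫((-5*y**2 + 48*y - 75)/(y**3 - 8*y**2 + 15*y)) dy by partial fractions, (-5*y**2 + 48*y - 75)/(y**3 - 8*y**2 + 15*y) = -4/(y - 3) + 4/(y - 5) - 5/y: now ∫(-5/y) dy + ∫(4/(y - 5)) dy + ∫(-4/(y - 3)) dy.
Step 2. Evaluate the standard form [assuming y > 0]: now -5*log(y) + ∫(4/(y - 5)) dy + ∫(-4/(y - 3)) dy.
Step 3. Evaluate the standard form [assuming y > 5]: now -5*log(y) + 4*log(y - 5) + ∫(-4/(y - 3)) dy.
Step 4. Evaluate the standard form [assuming y > 3]: now -5*log(y) + 4*log(y - 5) - 4*log(y - 3).
Answer: -5*log(y) + 4*log(y - 5) - 4*log(y - 3).


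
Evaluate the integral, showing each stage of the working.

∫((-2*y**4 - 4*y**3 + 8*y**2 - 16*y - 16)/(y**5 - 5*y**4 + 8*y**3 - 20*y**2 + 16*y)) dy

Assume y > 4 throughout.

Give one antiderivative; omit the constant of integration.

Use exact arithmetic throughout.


Step 1. Decompose ∫((-2*y**4 - 4*y**3 + 8*y**2 - 16*y - 16)/(y**5 - 5*y**4 + 8*y**3 - 20*y**2 + 16*y)) dy by partial fractions, (-2*y**4 - 4*y**3 + 8*y**2 - 16*y - 16)/(y**5 - 5*y**4 + 8*y**3 - 20*y**2 + 16*y) = -4/(y**2 + 4) + 2/(y - 1) - 3/(y - 4) - 1/y: now ∫(-1/y) dy + ∫(-3/(y - 4)) dy + ∫(2/(y - 1)) dy + ∫(-4/(y**2 + 4)) dy.
Step 2. Evaluate the standard form [assuming y > 1]: now 2*log(y - 1) + ∫(-1/y) dy + ∫(-3/(y - 4)) dy + ∫(-4/(y**2 + 4)) dy.
Step 3. Evaluate the standard form [assuming y > 0]: now -log(y) + 2*log(y - 1) + ∫(-3/(y - 4)) dy + ∫(-4/(y**2 + 4)) dy.
Step 4. Evaluate the standard form [assuming y > 4]: now -log(y) - 3*log(y - 4) + 2*log(y - 1) + ∫(-4/(y**2 + 4)) dy.
Step 5. Evaluate the standard form: now -log(y) - 3*log(y - 4) + 2*log(y - 1) - 2*atan(y/2).
Answer: -log(y) - 3*log(y - 4) + 2*log(y - 1) - 2*atan(y/2).


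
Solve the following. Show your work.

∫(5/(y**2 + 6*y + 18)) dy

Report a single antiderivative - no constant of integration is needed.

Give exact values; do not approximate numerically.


Step 1. Substitute u = y + 3, turning ∫(5/(y**2 + 6*y + 18)) dy into ∫(5/(u**2 + 9)) du: now ∫(5/(u**2 + 9)) du.
Step 2. Evaluate the standard form: now 5*atan(u/3)/3.
Step 3. Substitute back u = y + 3: now 5*atan(y/3 + 1)/3.
Answer: 5*atan(y/3 + 1)/3.


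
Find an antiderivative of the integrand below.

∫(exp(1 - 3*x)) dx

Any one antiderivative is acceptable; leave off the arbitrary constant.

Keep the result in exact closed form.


Answer: -exp(1 - 3*x)/3.


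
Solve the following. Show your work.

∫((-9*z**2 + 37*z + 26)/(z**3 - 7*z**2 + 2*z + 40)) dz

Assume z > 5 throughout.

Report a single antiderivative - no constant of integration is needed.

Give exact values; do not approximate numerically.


Step 1. Decompose ∫((-9*z**2 + 37*z + 26)/(z**3 - 7*z**2 + 2*z + 40)) dz by partial fractions, (-9*z**2 + 37*z + 26)/(z**3 - 7*z**2 + 2*z + 40) = -2/(z + 2) - 5/(z - 4) - 2/(z - 5): now ∫(-2/(z - 5)) dz + ∫(-5/(z - 4)) dz + ∫(-2/(z + 2)) dz.
Step 2. Evaluate the standard form [assuming z > 5]: now -2*log(z - 5) + ∫(-5/(z - 4)) dz + ∫(-2/(z + 2)) dz.
Step 3. Evaluate the standard form [assuming z > -2]: now -2*log(z - 5) - 2*log(z + 2) + ∫(-5/(z - 4)) dz.
Step 4. Evaluate the standard form [assuming z > 4]: now -2*log(z - 5) - 5*log(z - 4) - 2*log(z + 2).
Answer: -2*log(z - 5) - 5*log(z - 4) - 2*log(z + 2).


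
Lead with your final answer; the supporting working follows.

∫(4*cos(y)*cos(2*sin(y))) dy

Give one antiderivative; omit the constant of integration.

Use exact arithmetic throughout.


The answer is 2*sin(2*sin(y)).
Step 1. Substitute u = sin(y), turning ∫(4*cos(y)*cos(2*sin(y))) dy into ∫(4*cos(2*u)) du: now ∫(4*cos(2*u)) du.
Step 2. Evaluate the standard form: now 2*sin(2*u).
Step 3. Substitute back u = sin(y): now 2*sin(2*sin(y)).
Answer: 2*sin(2*sin(y)).


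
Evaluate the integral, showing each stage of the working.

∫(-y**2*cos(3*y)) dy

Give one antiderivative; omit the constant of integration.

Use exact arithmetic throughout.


Step 1. Integrate ∫(-y**2*cos(3*y)) dy by parts with u = y**2, dv = (-cos(3*y)) dy, so v = -sin(3*y)/3: now -y**2*sin(3*y)/3 + ∫(2*y*sin(3*y)/3) dy.
Step 2. Integrate ∫(2*y*sin(3*y)/3) dy by parts with u = y, dv = (2*sin(3*y)/3) dy, so v = -2*cos(3*y)/9: now -y**2*sin(3*y)/3 - 2*y*cos(3*y)/9 + ∫(2*cos(3*y)/9) dy.
Step 3. Evaluate the standard form: now -y**2*sin(3*y)/3 - 2*y*cos(3*y)/9 + 2*sin(3*y)/27.
Answer: -y**2*sin(3*y)/3 - 2*y*cos(3*y)/9 + 2*sin(3*y)/27.


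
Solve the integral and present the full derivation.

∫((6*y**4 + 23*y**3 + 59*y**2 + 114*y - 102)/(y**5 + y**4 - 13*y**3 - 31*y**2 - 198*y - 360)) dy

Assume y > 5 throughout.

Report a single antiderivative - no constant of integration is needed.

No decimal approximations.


Step 1. Decompose ∫((6*y**4 + 23*y**3 + 59*y**2 + 114*y - 102)/(y**5 + y**4 - 13*y**3 - 31*y**2 - 198*y - 360)) dy by partial fractions, (6*y**4 + 23*y**3 + 59*y**2 + 114*y - 102)/(y**5 + y**4 - 13*y**3 - 31*y**2 - 198*y - 360) = 3/(y**2 + 9) + 1/(y + 4) + 1/(y + 2) + 4/(y - 5): now ∫(4/(y - 5)) dy + ∫(1/(y + 2)) dy + ∫(1/(y + 4)) dy + ∫(3/(y**2 + 9)) dy.
Step 2. Evaluate the standard form [assuming y > 5]: now 4*log(y - 5) + ∫(1/(y + 2)) dy + ∫(1/(y + 4)) dy + ∫(3/(y**2 + 9)) dy.
Step 3. Evaluate the standard form [assuming y > -4]: now 4*log(y - 5) + log(y + 4) + ∫(1/(y + 2)) dy + ∫(3/(y**2 + 9)) dy.
Step 4. Evaluate the standard form [assuming y > -2]: now 4*log(y - 5) + log(y + 2) + log(y + 4) + ∫(3/(y**2 + 9)) dy.
Step 5. Evaluate the standard form: now 4*log(y - 5) + log(y + 2) + log(y + 4) + atan(y/3).
Answer: 4*log(y - 5) + log(y + 2) + log(y + 4) + atan(y/3).


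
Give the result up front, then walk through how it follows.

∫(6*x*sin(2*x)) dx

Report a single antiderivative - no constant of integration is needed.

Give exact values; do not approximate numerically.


The answer is -3*x*cos(2*x) + 3*sin(2*x)/2.
Step 1. Integrate ∫(6*x*sin(2*x)) dx by parts with u = x, dv = (6*sin(2*x)) dx, so v = -3*cos(2*x): now -3*x*cos(2*x) + ∫(3*cos(2*x)) dx.
Step 2. Evaluate the standard form: now -3*x*cos(2*x) + 3*sin(2*x)/2.
Answer: -3*x*cos(2*x) + 3*sin(2*x)/2.


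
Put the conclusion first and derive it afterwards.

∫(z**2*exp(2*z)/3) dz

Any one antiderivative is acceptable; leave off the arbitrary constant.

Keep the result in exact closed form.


The answer is z**2*exp(2*z)/6 - z*exp(2*z)/6 + exp(2*z)/12.
Step 1. Integrate ∫(z**2*exp(2*z)/3) dz by parts with u = z**2, dv = (exp(2*z)/3) dz, so v = exp(2*z)/6: now z**2*exp(2*z)/6 + ∫(-z*exp(2*z)/3) dz.
Step 2. Integrate ∫(-z*exp(2*z)/3) dz by parts with u = z, dv = (-exp(2*z)/3) dz, so v = -exp(2*z)/6: now z**2*exp(2*z)/6 - z*exp(2*z)/6 + ∫(exp(2*z)/6) dz.
Step 3. Evaluate the standard form: now z**2*exp(2*z)/6 - z*exp(2*z)/6 + exp(2*z)/12.
Answer: z**2*exp(2*z)/6 - z*exp(2*z)/6 + exp(2*z)/12.


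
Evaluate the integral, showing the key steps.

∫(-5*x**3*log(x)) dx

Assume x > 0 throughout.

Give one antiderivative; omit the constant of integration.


Step 1. Integrate ∫(-5*x**3*log(x)) dx by parts with u = log(x), dv = (-5*x**3) dx, so v = -5*x**4/4 [assuming x > 0]: now -5*x**4*log(x)/4 + ∫(5*x**3/4) dx.
Step 2. Evaluate the standard form: now -5*x**4*log(x)/4 + 5*x**4/16.
Answer: -5*x**4*log(x)/4 + 5*x**4/16.


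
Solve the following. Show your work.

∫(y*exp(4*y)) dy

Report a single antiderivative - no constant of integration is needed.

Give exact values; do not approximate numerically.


Step 1. Integrate ∫(y*exp(4*y)) dy by parts with u = y, dv = (exp(4*y)) dy, so v = exp(4*y)/4: now y*exp(4*y)/4 + ∫(-exp(4*y)/4) dy.
Step 2. Evaluate the standard form: now y*exp(4*y)/4 - exp(4*y)/16.
Answer: y*exp(4*y)/4 - exp(4*y)/16.


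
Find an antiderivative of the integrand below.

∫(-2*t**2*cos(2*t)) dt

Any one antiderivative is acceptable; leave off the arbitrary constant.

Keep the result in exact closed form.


Answer: -t**2*sin(2*t) - t*cos(2*t) + sin(2*t)/2.


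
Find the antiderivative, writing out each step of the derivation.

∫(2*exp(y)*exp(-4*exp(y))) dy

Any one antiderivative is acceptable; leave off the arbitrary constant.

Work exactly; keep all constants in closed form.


Step 1. Substitute u = exp(y), turning ∫(2*exp(y)*exp(-4*exp(y))) dy into ∫(2*exp(-4*u)) du: now ∫(2*exp(-4*u)) du.
Step 2. Evaluate the standard form: now -exp(-4*u)/2.
Step 3. Substitute back u = exp(y): now -exp(-4*exp(y))/2.
Answer: -exp(-4*exp(y))/2.


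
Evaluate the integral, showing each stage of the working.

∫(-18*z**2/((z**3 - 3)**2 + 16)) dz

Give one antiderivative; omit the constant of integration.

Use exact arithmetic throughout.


Step 1. Substitute u = z**3 - 3, turning ∫(-18*z**2/((z**3 - 3)**2 + 16)) dz into ∫(-6/(u**2 + 16)) du: now ∫(-6/(u**2 + 16)) du.
Step 2. Evaluate the standard form: now -3*atan(u/4)/2.
Step 3. Substitute back u = z**3 - 3: now -3*atan(z**3/4 - 3/4)/2.
Answer: -3*atan(z**3/4 - 3/4)/2.


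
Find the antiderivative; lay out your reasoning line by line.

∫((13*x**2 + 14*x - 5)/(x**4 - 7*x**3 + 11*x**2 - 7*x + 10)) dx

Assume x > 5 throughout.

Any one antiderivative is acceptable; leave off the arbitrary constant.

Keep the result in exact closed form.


Step 1. Decompose ∫((13*x**2 + 14*x - 5)/(x**4 - 7*x**3 + 11*x**2 - 7*x + 10)) dx by partial fractions, (13*x**2 + 14*x - 5)/(x**4 - 7*x**3 + 11*x**2 - 7*x + 10) = -2/(x**2 + 1) - 5/(x - 2) + 5/(x - 5): now ∫(5/(x - 5)) dx + ∫(-5/(x - 2)) dx + ∫(-2/(x**2 + 1)) dx.
Step 2. Evaluate the standard form [assuming x > 5]: now 5*log(x - 5) + ∫(-5/(x - 2)) dx + ∫(-2/(x**2 + 1)) dx.
Step 3. Evaluate the standard form [assuming x > 2]: now 5*log(x - 5) - 5*log(x - 2) + ∫(-2/(x**2 + 1)) dx.
Step 4. Evaluate the standard form: now 5*log(x - 5) - 5*log(x - 2) - 2*atan(x).
Answer: 5*log(x - 5) - 5*log(x - 2) - 2*atan(x).


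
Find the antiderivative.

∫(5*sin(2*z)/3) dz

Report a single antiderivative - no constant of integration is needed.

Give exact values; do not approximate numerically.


Answer: -5*cos(2*z)/6.


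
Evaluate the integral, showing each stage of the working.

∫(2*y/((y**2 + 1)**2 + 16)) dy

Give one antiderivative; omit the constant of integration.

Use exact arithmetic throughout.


Step 1. Substitute u = y**2 + 1, turning ∫(2*y/((y**2 + 1)**2 + 16)) dy into ∫(1/(u**2 + 16)) du: now ∫(1/(u**2 + 16)) du.
Step 2. Evaluate the standard form: now atan(u/4)/4.
Step 3. Substitute back u = y**2 + 1: now atan(y**2/4 + 1/4)/4.
Answer: atan(y**2/4 + 1/4)/4.


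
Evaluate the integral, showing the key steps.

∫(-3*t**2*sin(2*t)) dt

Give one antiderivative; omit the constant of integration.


Step 1. Integrate ∫(-3*t**2*sin(2*t)) dt by parts with u = t**2, dv = (-3*sin(2*t)) dt, so v = 3*cos(2*t)/2: now 3*t**2*cos(2*t)/2 + ∫(-3*t*cos(2*t)) dt.
Step 2. Integrate ∫(-3*t*cos(2*t)) dt by parts with u = t, dv = (-3*cos(2*t)) dt, so v = -3*sin(2*t)/2: now 3*t**2*cos(2*t)/2 - 3*t*sin(2*t)/2 + ∫(3*sin(2*t)/2) dt.
Step 3. Evaluate the standard form: now 3*t**2*cos(2*t)/2 - 3*t*sin(2*t)/2 - 3*cos(2*t)/4.
Answer: 3*t**2*cos(2*t)/2 - 3*t*sin(2*t)/2 - 3*cos(2*t)/4.


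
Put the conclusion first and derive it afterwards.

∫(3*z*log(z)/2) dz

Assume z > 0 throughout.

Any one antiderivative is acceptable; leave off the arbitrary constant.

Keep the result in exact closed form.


The answer is 3*z**2*log(z)/4 - 3*z**2/8.
Step 1. Integrate ∫(3*z*log(z)/2) dz by parts with u = log(z), dv = (3*z/2) dz, so v = 3*z**2/4 [assuming z > 0]: now 3*z**2*log(z)/4 + ∫(-3*z/4) dz.
Step 2. Evaluate the standard form: now 3*z**2*log(z)/4 - 3*z**2/8.
Answer: 3*z**2*log(z)/4 - 3*z**2/8.


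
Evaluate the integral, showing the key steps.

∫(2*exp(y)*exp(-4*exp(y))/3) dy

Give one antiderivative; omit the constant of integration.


Step 1. Substitute u = exp(y), turning ∫(2*exp(y)*exp(-4*exp(y))/3) dy into ∫(2*exp(-4*u)/3) du: now ∫(2*exp(-4*u)/3) du.
Step 2. Evaluate the standard form: now -exp(-4*u)/6.
Step 3. Substitute back u = exp(y): now -exp(-4*exp(y))/6.
Answer: -exp(-4*exp(y))/6.


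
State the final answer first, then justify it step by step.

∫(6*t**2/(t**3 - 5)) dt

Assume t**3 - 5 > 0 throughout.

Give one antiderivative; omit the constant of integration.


The answer is 2*log(t**3 - 5).
Step 1. Substitute u = t**3 - 5, turning ∫(6*t**2/(t**3 - 5)) dt into ∫(2/u) du: now ∫(2/u) du.
Step 2. Evaluate the standard form [assuming u > 0]: now 2*log(u).
Step 3. Substitute back u = t**3 - 5: now 2*log(t**3 - 5).
Answer: 2*log(t**3 - 5).


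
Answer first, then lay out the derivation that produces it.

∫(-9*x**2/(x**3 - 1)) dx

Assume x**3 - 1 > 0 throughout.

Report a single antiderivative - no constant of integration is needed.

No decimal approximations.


The answer is -3*log(x**3 - 1).
Step 1. Substitute u = x**3 - 1, turning ∫(-9*x**2/(x**3 - 1)) dx into ∫(-3/u) du: now ∫(-3/u) du.
Step 2. Evaluate the standard form [assuming u > 0]: now -3*log(u).
Step 3. Substitute back u = x**3 - 1: now -3*log(x**3 - 1).
Answer: -3*log(x**3 - 1).


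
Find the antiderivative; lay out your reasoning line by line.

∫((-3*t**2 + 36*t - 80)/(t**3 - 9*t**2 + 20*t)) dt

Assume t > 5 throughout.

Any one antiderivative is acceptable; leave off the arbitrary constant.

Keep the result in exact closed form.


Step 1. Decompose ∫((-3*t**2 + 36*t - 80)/(t**3 - 9*t**2 + 20*t)) dt by partial fractions, (-3*t**2 + 36*t - 80)/(t**3 - 9*t**2 + 20*t) = -4/(t - 4) + 5/(t - 5) - 4/t: now ∫(-4/t) dt + ∫(5/(t - 5)) dt + ∫(-4/(t - 4)) dt.
Step 2. Evaluate the standard form [assuming t > 5]: now 5*log(t - 5) + ∫(-4/t) dt + ∫(-4/(t - 4)) dt.
Step 3. Evaluate the standard form [assuming t > 4]: now 5*log(t - 5) - 4*log(t - 4) + ∫(-4/t) dt.
Step 4. Evaluate the standard form [assuming t > 0]: now -4*log(t) + 5*log(t - 5) - 4*log(t - 4).
Answer: -4*log(t) + 5*log(t - 5) - 4*log(t - 4).


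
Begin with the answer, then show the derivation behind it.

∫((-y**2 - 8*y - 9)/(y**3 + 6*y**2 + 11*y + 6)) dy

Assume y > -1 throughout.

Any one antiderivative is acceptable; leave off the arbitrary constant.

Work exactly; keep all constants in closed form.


The answer is -log(y + 1) - 3*log(y + 2) + 3*log(y + 3).
Step 1. Decompose ∫((-y**2 - 8*y - 9)/(y**3 + 6*y**2 + 11*y + 6)) dy by partial fractions, (-y**2 - 8*y - 9)/(y**3 + 6*y**2 + 11*y + 6) = 3/(y + 3) - 3/(y + 2) - 1/(y + 1): now ∫(-1/(y + 1)) dy + ∫(-3/(y + 2)) dy + ∫(3/(y + 3)) dy.
Step 2. Evaluate the standard form [assuming y > -3]: now 3*log(y + 3) + ∫(-1/(y + 1)) dy + ∫(-3/(y + 2)) dy.
Step 3. Evaluate the standard form [assuming y > -2]: now -3*log(y + 2) + 3*log(y + 3) + ∫(-1/(y + 1)) dy.
Step 4. Evaluate the standard form [assuming y > -1]: now -log(y + 1) - 3*log(y + 2) + 3*log(y + 3).
Answer: -log(y + 1) - 3*log(y + 2) + 3*log(y + 3).


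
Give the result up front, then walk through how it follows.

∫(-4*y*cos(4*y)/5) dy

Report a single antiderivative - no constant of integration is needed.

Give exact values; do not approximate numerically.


The answer is -y*sin(4*y)/5 - cos(4*y)/20.
Step 1. Integrate ∫(-4*y*cos(4*y)/5) dy by parts with u = y, dv = (-4*cos(4*y)/5) dy, so v = -sin(4*y)/5: now -y*sin(4*y)/5 + ∫(sin(4*y)/5) dy.
Step 2. Evaluate the standard form: now -y*sin(4*y)/5 - cos(4*y)/20.
Answer: -y*sin(4*y)/5 - cos(4*y)/20.


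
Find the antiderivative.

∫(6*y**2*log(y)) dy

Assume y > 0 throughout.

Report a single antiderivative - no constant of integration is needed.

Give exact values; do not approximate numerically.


Answer: 2*y**3*log(y) - 2*y**3/3.


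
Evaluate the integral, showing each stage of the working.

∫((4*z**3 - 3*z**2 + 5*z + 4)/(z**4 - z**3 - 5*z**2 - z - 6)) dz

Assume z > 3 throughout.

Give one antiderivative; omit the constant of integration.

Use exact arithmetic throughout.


Step 1. Decompose ∫((4*z**3 - 3*z**2 + 5*z + 4)/(z**4 - z**3 - 5*z**2 - z - 6)) dz by partial fractions, (4*z**3 - 3*z**2 + 5*z + 4)/(z**4 - z**3 - 5*z**2 - z - 6) = -1/(z**2 + 1) + 2/(z + 2) + 2/(z - 3): now ∫(2/(z - 3)) dz + ∫(2/(z + 2)) dz + ∫(-1/(z**2 + 1)) dz.
Step 2. Evaluate the standard form [assuming z > 3]: now 2*log(z - 3) + ∫(2/(z + 2)) dz + ∫(-1/(z**2 + 1)) dz.
Step 3. Evaluate the standard form [assuming z > -2]: now 2*log(z - 3) + 2*log(z + 2) + ∫(-1/(z**2 + 1)) dz.
Step 4. Evaluate the standard form: now 2*log(z - 3) + 2*log(z + 2) - atan(z).
Answer: 2*log(z - 3) + 2*log(z + 2) - atan(z).


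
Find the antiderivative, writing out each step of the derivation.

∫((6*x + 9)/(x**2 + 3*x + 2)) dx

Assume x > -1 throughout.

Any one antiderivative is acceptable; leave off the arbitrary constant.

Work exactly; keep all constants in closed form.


Step 1. Decompose ∫((6*x + 9)/(x**2 + 3*x + 2)) dx by partial fractions, (6*x + 9)/(x**2 + 3*x + 2) = 3/(x + 2) + 3/(x + 1): now ∫(3/(x + 1)) dx + ∫(3/(x + 2)) dx.
Step 2. Evaluate the standard form [assuming x > -1]: now 3*log(x + 1) + ∫(3/(x + 2)) dx.
Step 3. Evaluate the standard form [assuming x > -2]: now 3*log(x + 1) + 3*log(x + 2).
Answer: 3*log(x + 1) + 3*log(x + 2).


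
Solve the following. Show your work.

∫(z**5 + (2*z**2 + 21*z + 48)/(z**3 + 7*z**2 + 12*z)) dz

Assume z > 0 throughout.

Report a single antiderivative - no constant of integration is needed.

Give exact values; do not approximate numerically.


Step 1. Rewrite: now ∫(z**5) dz + ∫((2*z**2 + 21*z + 48)/(z**3 + 7*z**2 + 12*z)) dz.
Step 2. Evaluate the standard form: now z**6/6 + ∫((2*z**2 + 21*z + 48)/(z**3 + 7*z**2 + 12*z)) dz.
Step 3. Decompose ∫((2*z**2 + 21*z + 48)/(z**3 + 7*z**2 + 12*z)) dz by partial fractions, (2*z**2 + 21*z + 48)/(z**3 + 7*z**2 + 12*z) = -1/(z + 4) - 1/(z + 3) + 4/z: now z**6/6 + ∫(4/z) dz + ∫(-1/(z + 3)) dz + ∫(-1/(z + 4)) dz.
Step 4. Evaluate the standard form [assuming z > -3]: now z**6/6 - log(z + 3) + ∫(4/z) dz + ∫(-1/(z + 4)) dz.
Step 5. Evaluate the standard form [assuming z > 0]: now z**6/6 + 4*log(z) - log(z + 3) + ∫(-1/(z + 4)) dz.
Step 6. Evaluate the standard form [assuming z > -4]: now z**6/6 + 4*log(z) - log(z + 3) - log(z + 4).
Answer: z**6/6 + 4*log(z) - log(z + 3) - log(z + 4).


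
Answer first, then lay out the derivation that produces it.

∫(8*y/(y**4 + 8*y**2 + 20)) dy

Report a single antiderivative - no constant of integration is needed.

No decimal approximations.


The answer is 2*atan(y**2/2 + 2).
Step 1. Substitute u = y**2 + 4, turning ∫(8*y/(y**4 + 8*y**2 + 20)) dy into ∫(4/(u**2 + 4)) du: now ∫(4/(u**2 + 4)) du.
Step 2. Evaluate the standard form: now 2*atan(u/2).
Step 3. Substitute back u = y**2 + 4: now 2*atan(y**2/2 + 2).
Answer: 2*atan(y**2/2 + 2).


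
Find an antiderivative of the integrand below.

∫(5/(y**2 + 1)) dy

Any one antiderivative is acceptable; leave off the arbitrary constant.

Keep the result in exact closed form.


Answer: 5*atan(y).


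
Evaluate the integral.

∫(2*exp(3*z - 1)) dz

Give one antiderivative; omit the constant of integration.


Answer: 2*exp(3*z - 1)/3.


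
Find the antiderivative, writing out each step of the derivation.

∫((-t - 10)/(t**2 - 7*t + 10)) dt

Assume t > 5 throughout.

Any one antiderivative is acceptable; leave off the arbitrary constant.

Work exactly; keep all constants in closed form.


Step 1. Decompose ∫((-t - 10)/(t**2 - 7*t + 10)) dt by partial fractions, (-t - 10)/(t**2 - 7*t + 10) = 4/(t - 2) - 5/(t - 5): now ∫(-5/(t - 5)) dt + ∫(4/(t - 2)) dt.
Step 2. Evaluate the standard form [assuming t > 2]: now 4*log(t - 2) + ∫(-5/(t - 5)) dt.
Step 3. Evaluate the standard form [assuming t > 5]: now -5*log(t - 5) + 4*log(t - 2).
Answer: -5*log(t - 5) + 4*log(t - 2).


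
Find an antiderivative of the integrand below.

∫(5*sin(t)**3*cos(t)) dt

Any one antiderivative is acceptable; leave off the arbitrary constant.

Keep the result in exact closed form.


Answer: 5*sin(t)**4/4.


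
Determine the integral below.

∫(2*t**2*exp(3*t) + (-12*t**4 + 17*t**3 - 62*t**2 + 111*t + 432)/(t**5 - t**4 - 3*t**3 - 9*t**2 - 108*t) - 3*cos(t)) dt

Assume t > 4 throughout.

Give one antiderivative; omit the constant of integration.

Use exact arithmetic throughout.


Answer: 2*t**2*exp(3*t)/3 - 4*t*exp(3*t)/9 + 4*exp(3*t)/27 - 4*log(t) - 3*log(t - 4) - 5*log(t + 3) - 3*sin(t) + 2*atan(t/3)/3.


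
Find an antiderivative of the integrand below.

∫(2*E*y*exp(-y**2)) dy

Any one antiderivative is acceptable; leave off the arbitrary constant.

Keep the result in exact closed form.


Answer: -exp(1 - y**2).


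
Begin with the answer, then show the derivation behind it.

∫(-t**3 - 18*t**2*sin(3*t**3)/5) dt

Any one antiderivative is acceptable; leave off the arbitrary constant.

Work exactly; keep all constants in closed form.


The answer is -t**4/4 + 2*cos(3*t**3)/5.
Step 1. Rewrite: now ∫(-t**3) dt + ∫(-18*t**2*sin(3*t**3)/5) dt.
Step 2. Substitute u = t**3, turning ∫(-18*t**2*sin(3*t**3)/5) dt into ∫(-6*sin(3*u)/5) du: now ∫(-t**3) dt + ∫(-6*sin(3*u)/5) du.
Step 3. Evaluate the standard form: now 2*cos(3*u)/5 + ∫(-t**3) dt.
Step 4. Substitute back u = t**3: now 2*cos(3*t**3)/5 + ∫(-t**3) dt.
Step 5. Evaluate the standard form: now -t**4/4 + 2*cos(3*t**3)/5.
Answer: -t**4/4 + 2*cos(3*t**3)/5.


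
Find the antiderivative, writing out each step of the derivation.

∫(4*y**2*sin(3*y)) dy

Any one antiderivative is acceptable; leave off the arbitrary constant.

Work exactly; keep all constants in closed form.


Step 1. Integrate ∫(4*y**2*sin(3*y)) dy by parts with u = y**2, dv = (4*sin(3*y)) dy, so v = -4*cos(3*y)/3: now -4*y**2*cos(3*y)/3 + ∫(8*y*cos(3*y)/3) dy.
Step 2. Integrate ∫(8*y*cos(3*y)/3) dy by parts with u = y, dv = (8*cos(3*y)/3) dy, so v = 8*sin(3*y)/9: now -4*y**2*cos(3*y)/3 + 8*y*sin(3*y)/9 + ∫(-8*sin(3*y)/9) dy.
Step 3. Evaluate the standard form: now -4*y**2*cos(3*y)/3 + 8*y*sin(3*y)/9 + 8*cos(3*y)/27.
Answer: -4*y**2*cos(3*y)/3 + 8*y*sin(3*y)/9 + 8*cos(3*y)/27.


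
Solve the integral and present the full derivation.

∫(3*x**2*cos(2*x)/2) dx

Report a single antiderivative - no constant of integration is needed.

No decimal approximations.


Step 1. Integrate ∫(3*x**2*cos(2*x)/2) dx by parts with u = x**2, dv = (3*cos(2*x)/2) dx, so v = 3*sin(2*x)/4: now 3*x**2*sin(2*x)/4 + ∫(-3*x*sin(2*x)/2) dx.
Step 2. Integrate ∫(-3*x*sin(2*x)/2) dx by parts with u = x, dv = (-3*sin(2*x)/2) dx, so v = 3*cos(2*x)/4: now 3*x**2*sin(2*x)/4 + 3*x*cos(2*x)/4 + ∫(-3*cos(2*x)/4) dx.
Step 3. Evaluate the standard form: now 3*x**2*sin(2*x)/4 + 3*x*cos(2*x)/4 - 3*sin(2*x)/8.
Answer: 3*x**2*sin(2*x)/4 + 3*x*cos(2*x)/4 - 3*sin(2*x)/8.


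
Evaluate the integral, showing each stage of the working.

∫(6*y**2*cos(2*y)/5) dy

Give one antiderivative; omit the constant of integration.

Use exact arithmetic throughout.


Step 1. Integrate ∫(6*y**2*cos(2*y)/5) dy by parts with u = y**2, dv = (6*cos(2*y)/5) dy, so v = 3*sin(2*y)/5: now 3*y**2*sin(2*y)/5 + ∫(-6*y*sin(2*y)/5) dy.
Step 2. Integrate ∫(-6*y*sin(2*y)/5) dy by parts with u = y, dv = (-6*sin(2*y)/5) dy, so v = 3*cos(2*y)/5: now 3*y**2*sin(2*y)/5 + 3*y*cos(2*y)/5 + ∫(-3*cos(2*y)/5) dy.
Step 3. Evaluate the standard form: now 3*y**2*sin(2*y)/5 + 3*y*cos(2*y)/5 - 3*sin(2*y)/10.
Answer: 3*y**2*sin(2*y)/5 + 3*y*cos(2*y)/5 - 3*sin(2*y)/10.


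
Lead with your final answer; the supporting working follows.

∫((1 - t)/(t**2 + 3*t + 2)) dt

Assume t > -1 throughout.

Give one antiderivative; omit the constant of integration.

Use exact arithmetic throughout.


The answer is 2*log(t + 1) - 3*log(t + 2).
Step 1. Decompose ∫((1 - t)/(t**2 + 3*t + 2)) dt by partial fractions, (1 - t)/(t**2 + 3*t + 2) = -3/(t + 2) + 2/(t + 1): now ∫(2/(t + 1)) dt + ∫(-3/(t + 2)) dt.
Step 2. Evaluate the standard form [assuming t > -2]: now -3*log(t + 2) + ∫(2/(t + 1)) dt.
Step 3. Evaluate the standard form [assuming t > -1]: now 2*log(t + 1) - 3*log(t + 2).
Answer: 2*log(t + 1) - 3*log(t + 2).


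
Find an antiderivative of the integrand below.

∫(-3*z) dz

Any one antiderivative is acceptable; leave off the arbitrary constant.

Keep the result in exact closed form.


Answer: -3*z**2/2.


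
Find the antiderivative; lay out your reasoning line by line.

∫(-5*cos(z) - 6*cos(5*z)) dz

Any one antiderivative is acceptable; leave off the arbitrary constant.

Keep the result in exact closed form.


Step 1. Rewrite: now ∫(-5*cos(z)) dz + ∫(-6*cos(5*z)) dz.
Step 2. Evaluate the standard form: now -6*sin(5*z)/5 + ∫(-5*cos(z)) dz.
Step 3. Evaluate the standard form: now -5*sin(z) - 6*sin(5*z)/5.
Answer: -5*sin(z) - 6*sin(5*z)/5.


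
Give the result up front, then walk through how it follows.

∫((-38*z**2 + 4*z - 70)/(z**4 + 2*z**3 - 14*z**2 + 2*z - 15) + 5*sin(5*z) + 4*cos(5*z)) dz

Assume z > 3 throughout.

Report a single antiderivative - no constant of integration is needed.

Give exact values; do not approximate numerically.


The answer is -5*log(z - 3) + 5*log(z + 5) + 4*sin(5*z)/5 - cos(5*z) + 2*atan(z).
Step 1. Rewrite: now ∫((-38*z**2 + 4*z - 70)/(z**4 + 2*z**3 - 14*z**2 + 2*z - 15)) dz + ∫(5*sin(5*z)) dz + ∫(4*cos(5*z)) dz.
Step 2. Evaluate the standard form: now -cos(5*z) + ∫((-38*z**2 + 4*z - 70)/(z**4 + 2*z**3 - 14*z**2 + 2*z - 15)) dz + ∫(4*cos(5*z)) dz.
Step 3. Evaluate the standard form: now 4*sin(5*z)/5 - cos(5*z) + ∫((-38*z**2 + 4*z - 70)/(z**4 + 2*z**3 - 14*z**2 + 2*z - 15)) dz.
Step 4. Decompose ∫((-38*z**2 + 4*z - 70)/(z**4 + 2*z**3 - 14*z**2 + 2*z - 15)) dz by partial fractions, (-38*z**2 + 4*z - 70)/(z**4 + 2*z**3 - 14*z**2 + 2*z - 15) = 2/(z**2 + 1) + 5/(z + 5) - 5/(z - 3): now 4*sin(5*z)/5 - cos(5*z) + ∫(-5/(z - 3)) dz + ∫(5/(z + 5)) dz + ∫(2/(z**2 + 1)) dz.
Step 5. Evaluate the standard form [assuming z > 3]: now -5*log(z - 3) + 4*sin(5*z)/5 - cos(5*z) + ∫(5/(z + 5)) dz + ∫(2/(z**2 + 1)) dz.
Step 6. Evaluate the standard form [assuming z > -5]: now -5*log(z - 3) + 5*log(z + 5) + 4*sin(5*z)/5 - cos(5*z) + ∫(2/(z**2 + 1)) dz.
Step 7. Evaluate the standard form: now -5*log(z - 3) + 5*log(z + 5) + 4*sin(5*z)/5 - cos(5*z) + 2*atan(z).
Answer: -5*log(z - 3) + 5*log(z + 5) + 4*sin(5*z)/5 - cos(5*z) + 2*atan(z).


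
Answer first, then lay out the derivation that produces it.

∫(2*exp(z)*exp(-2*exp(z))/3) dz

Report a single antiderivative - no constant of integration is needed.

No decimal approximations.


The answer is -exp(-2*exp(z))/3.
Step 1. Substitute u = exp(z), turning ∫(2*exp(z)*exp(-2*exp(z))/3) dz into ∫(2*exp(-2*u)/3) du: now ∫(2*exp(-2*u)/3) du.
Step 2. Evaluate the standard form: now -exp(-2*u)/3.
Step 3. Substitute back u = exp(z): now -exp(-2*exp(z))/3.
Answer: -exp(-2*exp(z))/3.


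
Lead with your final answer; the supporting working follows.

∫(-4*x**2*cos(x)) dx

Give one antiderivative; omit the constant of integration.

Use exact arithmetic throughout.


The answer is -4*x**2*sin(x) - 8*x*cos(x) + 8*sin(x).
Step 1. Integrate ∫(-4*x**2*cos(x)) dx by parts with u = x**2, dv = (-4*cos(x)) dx, so v = -4*sin(x): now -4*x**2*sin(x) + ∫(8*x*sin(x)) dx.
Step 2. Integrate ∫(8*x*sin(x)) dx by parts with u = x, dv = (8*sin(x)) dx, so v = -8*cos(x): now -4*x**2*sin(x) - 8*x*cos(x) + ∫(8*cos(x)) dx.
Step 3. Evaluate the standard form: now -4*x**2*sin(x) - 8*x*cos(x) + 8*sin(x).
Answer: -4*x**2*sin(x) - 8*x*cos(x) + 8*sin(x).


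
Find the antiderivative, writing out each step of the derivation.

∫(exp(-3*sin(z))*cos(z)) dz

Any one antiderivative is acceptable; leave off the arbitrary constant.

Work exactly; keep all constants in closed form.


Step 1. Substitute u = sin(z), turning ∫(exp(-3*sin(z))*cos(z)) dz into ∫(exp(-3*u)) du: now ∫(exp(-3*u)) du.
Step 2. Evaluate the standard form: now -exp(-3*u)/3.
Step 3. Substitute back u = sin(z): now -exp(-3*sin(z))/3.
Answer: -exp(-3*sin(z))/3.


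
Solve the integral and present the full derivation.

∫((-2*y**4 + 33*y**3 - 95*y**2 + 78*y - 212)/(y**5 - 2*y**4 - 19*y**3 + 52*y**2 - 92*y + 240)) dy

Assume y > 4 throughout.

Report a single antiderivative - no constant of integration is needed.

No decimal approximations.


Step 1. Decompose ∫((-2*y**4 + 33*y**3 - 95*y**2 + 78*y - 212)/(y**5 - 2*y**4 - 19*y**3 + 52*y**2 - 92*y + 240)) dy by partial fractions, (-2*y**4 + 33*y**3 - 95*y**2 + 78*y - 212)/(y**5 - 2*y**4 - 19*y**3 + 52*y**2 - 92*y + 240) = 2/(y**2 + 4) - 4/(y + 5) + 1/(y - 3) + 1/(y - 4): now ∫(1/(y - 4)) dy + ∫(1/(y - 3)) dy + ∫(-4/(y + 5)) dy + ∫(2/(y**2 + 4)) dy.
Step 2. Evaluate the standard form [assuming y > 3]: now log(y - 3) + ∫(1/(y - 4)) dy + ∫(-4/(y + 5)) dy + ∫(2/(y**2 + 4)) dy.
Step 3. Evaluate the standard form [assuming y > 4]: now log(y - 4) + log(y - 3) + ∫(-4/(y + 5)) dy + ∫(2/(y**2 + 4)) dy.
Step 4. Evaluate the standard form [assuming y > -5]: now log(y - 4) + log(y - 3) - 4*log(y + 5) + ∫(2/(y**2 + 4)) dy.
Step 5. Evaluate the standard form: now log(y - 4) + log(y - 3) - 4*log(y + 5) + atan(y/2).
Answer: log(y - 4) + log(y - 3) - 4*log(y + 5) + atan(y/2).


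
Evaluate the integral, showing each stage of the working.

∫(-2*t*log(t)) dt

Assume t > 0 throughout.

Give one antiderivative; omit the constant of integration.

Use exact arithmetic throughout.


Step 1. Integrate ∫(-2*t*log(t)) dt by parts with u = log(t), dv = (-2*t) dt, so v = -t**2 [assuming t > 0]: now -t**2*log(t) + ∫(t) dt.
Step 2. Evaluate the standard form: now -t**2*log(t) + t**2/2.
Answer: -t**2*log(t) + t**2/2.


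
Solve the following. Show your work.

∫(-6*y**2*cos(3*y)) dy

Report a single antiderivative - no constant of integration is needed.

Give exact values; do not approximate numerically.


Step 1. Integrate ∫(-6*y**2*cos(3*y)) dy by parts with u = y**2, dv = (-6*cos(3*y)) dy, so v = -2*sin(3*y): now -2*y**2*sin(3*y) + ∫(4*y*sin(3*y)) dy.
Step 2. Integrate ∫(4*y*sin(3*y)) dy by parts with u = y, dv = (4*sin(3*y)) dy, so v = -4*cos(3*y)/3: now -2*y**2*sin(3*y) - 4*y*cos(3*y)/3 + ∫(4*cos(3*y)/3) dy.
Step 3. Evaluate the standard form: now -2*y**2*sin(3*y) - 4*y*cos(3*y)/3 + 4*sin(3*y)/9.
Answer: -2*y**2*sin(3*y) - 4*y*cos(3*y)/3 + 4*sin(3*y)/9.


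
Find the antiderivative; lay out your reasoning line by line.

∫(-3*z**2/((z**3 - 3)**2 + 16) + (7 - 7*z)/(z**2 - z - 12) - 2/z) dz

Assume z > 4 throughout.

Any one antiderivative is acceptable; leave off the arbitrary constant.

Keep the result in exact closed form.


Step 1. Rewrite: now ∫(-2/z) dz + ∫(-3*z**2/((z**3 - 3)**2 + 16)) dz + ∫((7 - 7*z)/(z**2 - z - 12)) dz.
Step 2. Decompose ∫((7 - 7*z)/(z**2 - z - 12)) dz by partial fractions, (7 - 7*z)/(z**2 - z - 12) = -4/(z + 3) - 3/(z - 4): now ∫(-2/z) dz + ∫(-3*z**2/((z**3 - 3)**2 + 16)) dz + ∫(-3/(z - 4)) dz + ∫(-4/(z + 3)) dz.
Step 3. Evaluate the standard form [assuming z > -3]: now -4*log(z + 3) + ∫(-2/z) dz + ∫(-3*z**2/((z**3 - 3)**2 + 16)) dz + ∫(-3/(z - 4)) dz.
Step 4. Evaluate the standard form [assuming z > 4]: now -3*log(z - 4) - 4*log(z + 3) + ∫(-2/z) dz + ∫(-3*z**2/((z**3 - 3)**2 + 16)) dz.
Step 5. Evaluate the standard form [assuming z > 0]: now -2*log(z) - 3*log(z - 4) - 4*log(z + 3) + ∫(-3*z**2/((z**3 - 3)**2 + 16)) dz.
Step 6. Substitute u = z**3 - 3, turning ∫(-3*z**2/((z**3 - 3)**2 + 16)) dz into ∫(-1/(u**2 + 16)) du: now -2*log(z) - 3*log(z - 4) - 4*log(z + 3) + ∫(-1/(u**2 + 16)) du.
Step 7. Evaluate the standard form: now -2*log(z) - 3*log(z - 4) - 4*log(z + 3) - atan(u/4)/4.
Step 8. Substitute back u = z**3 - 3: now -2*log(z) - 3*log(z - 4) - 4*log(z + 3) - atan(z**3/4 - 3/4)/4.
Answer: -2*log(z) - 3*log(z - 4) - 4*log(z + 3) - atan(z**3/4 - 3/4)/4.


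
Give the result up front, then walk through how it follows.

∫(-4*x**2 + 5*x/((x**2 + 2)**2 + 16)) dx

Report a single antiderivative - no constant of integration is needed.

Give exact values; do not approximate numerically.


The answer is -4*x**3/3 + 5*atan(x**2/4 + 1/2)/8.
Step 1. Rewrite: now ∫(-4*x**2) dx + ∫(5*x/((x**2 + 2)**2 + 16)) dx.
Step 2. Substitute u = x**2 + 2, turning ∫(5*x/((x**2 + 2)**2 + 16)) dx into ∫(5/(2*(u**2 + 16))) du: now ∫(-4*x**2) dx + ∫(5/(2*(u**2 + 16))) du.
Step 3. Evaluate the standard form: now 5*atan(u/4)/8 + ∫(-4*x**2) dx.
Step 4. Substitute back u = x**2 + 2: now 5*atan(x**2/4 + 1/2)/8 + ∫(-4*x**2) dx.
Step 5. Evaluate the standard form: now -4*x**3/3 + 5*atan(x**2/4 + 1/2)/8.
Answer: -4*x**3/3 + 5*atan(x**2/4 + 1/2)/8.


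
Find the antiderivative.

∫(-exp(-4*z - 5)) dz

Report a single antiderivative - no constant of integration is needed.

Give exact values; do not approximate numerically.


Answer: exp(-4*z - 5)/4.


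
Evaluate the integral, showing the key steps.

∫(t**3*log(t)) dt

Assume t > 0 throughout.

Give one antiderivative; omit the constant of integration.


Step 1. Integrate ∫(t**3*log(t)) dt by parts with u = log(t), dv = (t**3) dt, so v = t**4/4 [assuming t > 0]: now t**4*log(t)/4 + ∫(-t**3/4) dt.
Step 2. Evaluate the standard form: now t**4*log(t)/4 - t**4/16.
Answer: t**4*log(t)/4 - t**4/16.


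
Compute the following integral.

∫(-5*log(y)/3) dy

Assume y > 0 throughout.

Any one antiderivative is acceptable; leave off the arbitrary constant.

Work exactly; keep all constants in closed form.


Answer: -5*y*log(y)/3 + 5*y/3.


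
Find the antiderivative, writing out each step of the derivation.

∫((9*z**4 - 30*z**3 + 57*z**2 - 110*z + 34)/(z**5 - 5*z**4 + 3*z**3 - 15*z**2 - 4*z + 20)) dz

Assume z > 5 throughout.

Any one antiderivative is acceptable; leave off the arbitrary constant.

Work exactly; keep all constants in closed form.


Step 1. Decompose ∫((9*z**4 - 30*z**3 + 57*z**2 - 110*z + 34)/(z**5 - 5*z**4 + 3*z**3 - 15*z**2 - 4*z + 20)) dz by partial fractions, (9*z**4 - 30*z**3 + 57*z**2 - 110*z + 34)/(z**5 - 5*z**4 + 3*z**3 - 15*z**2 - 4*z + 20) = -2/(z**2 + 4) + 4/(z + 1) + 1/(z - 1) + 4/(z - 5): now ∫(4/(z - 5)) dz + ∫(1/(z - 1)) dz + ∫(4/(z + 1)) dz + ∫(-2/(z**2 + 4)) dz.
Step 2. Evaluate the standard form [assuming z > 5]: now 4*log(z - 5) + ∫(1/(z - 1)) dz + ∫(4/(z + 1)) dz + ∫(-2/(z**2 + 4)) dz.
Step 3. Evaluate the standard form [assuming z > 1]: now 4*log(z - 5) + log(z - 1) + ∫(4/(z + 1)) dz + ∫(-2/(z**2 + 4)) dz.
Step 4. Evaluate the standard form [assuming z > -1]: now 4*log(z - 5) + log(z - 1) + 4*log(z + 1) + ∫(-2/(z**2 + 4)) dz.
Step 5. Evaluate the standard form: now 4*log(z - 5) + log(z - 1) + 4*log(z + 1) - atan(z/2).
Answer: 4*log(z - 5) + log(z - 1) + 4*log(z + 1) - atan(z/2).


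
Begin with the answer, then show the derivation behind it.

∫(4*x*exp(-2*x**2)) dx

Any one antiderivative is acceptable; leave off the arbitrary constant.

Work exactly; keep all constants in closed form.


The answer is -exp(-2*x**2).
Step 1. Substitute u = x**2, turning ∫(4*x*exp(-2*x**2)) dx into ∫(2*exp(-2*u)) du: now ∫(2*exp(-2*u)) du.
Step 2. Evaluate the standard form: now -exp(-2*u).
Step 3. Substitute back u = x**2: now -exp(-2*x**2).
Answer: -exp(-2*x**2).


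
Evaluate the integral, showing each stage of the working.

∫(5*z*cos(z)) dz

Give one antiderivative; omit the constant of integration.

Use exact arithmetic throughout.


Step 1. Integrate ∫(5*z*cos(z)) dz by parts with u = z, dv = (5*cos(z)) dz, so v = 5*sin(z): now 5*z*sin(z) + ∫(-5*sin(z)) dz.
Step 2. Evaluate the standard form: now 5*z*sin(z) + 5*cos(z).
Answer: 5*z*sin(z) + 5*cos(z).


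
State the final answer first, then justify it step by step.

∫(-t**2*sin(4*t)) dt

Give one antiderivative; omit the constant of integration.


The answer is t**2*cos(4*t)/4 - t*sin(4*t)/8 - cos(4*t)/32.
Step 1. Integrate ∫(-t**2*sin(4*t)) dt by parts with u = t**2, dv = (-sin(4*t)) dt, so v = cos(4*t)/4: now t**2*cos(4*t)/4 + ∫(-t*cos(4*t)/2) dt.
Step 2. Integrate ∫(-t*cos(4*t)/2) dt by parts with u = t, dv = (-cos(4*t)/2) dt, so v = -sin(4*t)/8: now t**2*cos(4*t)/4 - t*sin(4*t)/8 + ∫(sin(4*t)/8) dt.
Step 3. Evaluate the standard form: now t**2*cos(4*t)/4 - t*sin(4*t)/8 - cos(4*t)/32.
Answer: t**2*cos(4*t)/4 - t*sin(4*t)/8 - cos(4*t)/32.


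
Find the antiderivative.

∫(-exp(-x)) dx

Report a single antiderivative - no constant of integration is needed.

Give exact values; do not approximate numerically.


Answer: exp(-x).


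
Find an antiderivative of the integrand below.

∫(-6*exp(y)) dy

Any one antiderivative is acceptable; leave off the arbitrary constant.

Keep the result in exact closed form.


Answer: -6*exp(y).


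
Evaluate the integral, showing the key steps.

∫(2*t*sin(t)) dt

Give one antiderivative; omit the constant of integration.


Step 1. Integrate ∫(2*t*sin(t)) dt by parts with u = t, dv = (2*sin(t)) dt, so v = -2*cos(t): now -2*t*cos(t) + ∫(2*cos(t)) dt.
Step 2. Evaluate the standard form: now -2*t*cos(t) + 2*sin(t).
Answer: -2*t*cos(t) + 2*sin(t).


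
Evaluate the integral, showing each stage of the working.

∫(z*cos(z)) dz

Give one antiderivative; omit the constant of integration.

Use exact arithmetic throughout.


Step 1. Integrate ∫(z*cos(z)) dz by parts with u = z, dv = (cos(z)) dz, so v = sin(z): now z*sin(z) + ∫(-sin(z)) dz.
Step 2. Evaluate the standard form: now z*sin(z) + cos(z).
Answer: z*sin(z) + cos(z).


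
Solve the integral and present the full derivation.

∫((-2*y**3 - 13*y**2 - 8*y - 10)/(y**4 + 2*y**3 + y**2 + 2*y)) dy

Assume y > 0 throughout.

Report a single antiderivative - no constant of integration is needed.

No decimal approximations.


Step 1. Decompose ∫((-2*y**3 - 13*y**2 - 8*y - 10)/(y**4 + 2*y**3 + y**2 + 2*y)) dy by partial fractions, (-2*y**3 - 13*y**2 - 8*y - 10)/(y**4 + 2*y**3 + y**2 + 2*y) = -3/(y**2 + 1) + 3/(y + 2) - 5/y: now ∫(-5/y) dy + ∫(3/(y + 2)) dy + ∫(-3/(y**2 + 1)) dy.
Step 2. Evaluate the standard form [assuming y > 0]: now -5*log(y) + ∫(3/(y + 2)) dy + ∫(-3/(y**2 + 1)) dy.
Step 3. Evaluate the standard form [assuming y > -2]: now -5*log(y) + 3*log(y + 2) + ∫(-3/(y**2 + 1)) dy.
Step 4. Evaluate the standard form: now -5*log(y) + 3*log(y + 2) - 3*atan(y).
Answer: -5*log(y) + 3*log(y + 2) - 3*atan(y).


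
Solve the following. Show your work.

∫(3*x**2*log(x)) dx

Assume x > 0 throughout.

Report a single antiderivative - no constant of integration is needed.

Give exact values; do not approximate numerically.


Step 1. Integrate ∫(3*x**2*log(x)) dx by parts with u = log(x), dv = (3*x**2) dx, so v = x**3 [assuming x > 0]: now x**3*log(x) + ∫(-x**2) dx.
Step 2. Evaluate the standard form: now x**3*log(x) - x**3/3.
Answer: x**3*log(x) - x**3/3.


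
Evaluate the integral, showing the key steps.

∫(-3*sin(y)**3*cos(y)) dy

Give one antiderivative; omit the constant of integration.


Step 1. Substitute u = sin(y), turning ∫(-3*sin(y)**3*cos(y)) dy into ∫(-3*u**3) du: now ∫(-3*u**3) du.
Step 2. Evaluate the standard form: now -3*u**4/4.
Step 3. Substitute back u = sin(y): now -3*sin(y)**4/4.
Answer: -3*sin(y)**4/4.
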